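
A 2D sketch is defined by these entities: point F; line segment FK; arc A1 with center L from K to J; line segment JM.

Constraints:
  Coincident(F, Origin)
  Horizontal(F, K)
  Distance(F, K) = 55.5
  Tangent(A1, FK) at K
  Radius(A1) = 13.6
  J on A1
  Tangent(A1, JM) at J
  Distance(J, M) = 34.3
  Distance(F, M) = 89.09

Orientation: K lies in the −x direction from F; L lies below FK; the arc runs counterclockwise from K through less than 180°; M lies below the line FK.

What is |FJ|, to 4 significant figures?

69.25

Checks: |LJ| = 13.60 ✓; ∠(LJ, JM) = 90.00° ✓; |JM| = 34.30 ✓; |FM| = 89.09 ✓.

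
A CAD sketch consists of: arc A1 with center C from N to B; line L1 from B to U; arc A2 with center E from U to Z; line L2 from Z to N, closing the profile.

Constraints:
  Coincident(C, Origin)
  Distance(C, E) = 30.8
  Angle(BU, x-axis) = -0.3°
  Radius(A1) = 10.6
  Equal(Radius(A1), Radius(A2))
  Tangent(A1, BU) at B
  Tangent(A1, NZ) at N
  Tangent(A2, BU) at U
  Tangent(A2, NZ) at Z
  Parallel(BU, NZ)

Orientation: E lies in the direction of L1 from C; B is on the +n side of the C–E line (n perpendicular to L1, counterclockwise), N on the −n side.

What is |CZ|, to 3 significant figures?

32.6

The slot axis is L1's direction at -0.3°, so u = (cos -0.3°, sin -0.3°) = (1.00, -0.00524) and n = (−sin -0.3°, cos -0.3°) = (0.00524, 1.00). C is at the origin and E lies 30.8 along u from C, so E = 30.8·u = (30.8, -0.161). Tangency of A1 to both parallel lines with radius 10.6 puts B and N at C ± 10.6·n: B = (0.0555, 10.6), N = (-0.0555, -10.6). Equal radii place U and Z the same way about E: U = E + 10.6·n = (30.9, 10.4), Z = E − 10.6·n = (30.7, -10.8). Then |CZ| = |Z − C| = 32.6.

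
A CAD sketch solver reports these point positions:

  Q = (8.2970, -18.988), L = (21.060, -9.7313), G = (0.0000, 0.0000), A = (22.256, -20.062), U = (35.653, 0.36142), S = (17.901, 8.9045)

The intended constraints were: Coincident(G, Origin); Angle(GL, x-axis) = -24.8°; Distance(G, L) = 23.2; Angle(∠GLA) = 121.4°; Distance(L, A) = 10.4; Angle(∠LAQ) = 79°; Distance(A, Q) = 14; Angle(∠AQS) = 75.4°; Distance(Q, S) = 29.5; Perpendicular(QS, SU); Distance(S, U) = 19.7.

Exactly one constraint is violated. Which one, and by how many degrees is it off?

Perpendicular(QS, SU) — off by 6.70°.

G = (0.00, 0.00) ✓; GL at -24.80° ✓; |GL| = 23.20 ✓; ∠GLA = 121.4° ✓; |LA| = 10.40 ✓; ∠LAQ = 79.00° ✓; |AQ| = 14.00 ✓; ∠AQS = 75.40° ✓; |QS| = 29.50 ✓; ∠(QS, SU) = 96.70° ✗; |SU| = 19.70 ✓.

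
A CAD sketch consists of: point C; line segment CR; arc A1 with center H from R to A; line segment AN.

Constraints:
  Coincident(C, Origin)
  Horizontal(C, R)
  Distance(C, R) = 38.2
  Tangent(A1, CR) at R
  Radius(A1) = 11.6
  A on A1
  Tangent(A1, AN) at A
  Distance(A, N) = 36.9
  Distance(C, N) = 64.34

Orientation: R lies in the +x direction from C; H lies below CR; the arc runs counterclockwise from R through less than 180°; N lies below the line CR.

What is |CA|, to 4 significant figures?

31.49

Checks: ∠(HR, RC) = 90.00° ✓; |HR| = 11.60 ✓; |HA| = 11.60 ✓; ∠(HA, AN) = 90.00° ✓; |AN| = 36.90 ✓; |CN| = 64.34 ✓.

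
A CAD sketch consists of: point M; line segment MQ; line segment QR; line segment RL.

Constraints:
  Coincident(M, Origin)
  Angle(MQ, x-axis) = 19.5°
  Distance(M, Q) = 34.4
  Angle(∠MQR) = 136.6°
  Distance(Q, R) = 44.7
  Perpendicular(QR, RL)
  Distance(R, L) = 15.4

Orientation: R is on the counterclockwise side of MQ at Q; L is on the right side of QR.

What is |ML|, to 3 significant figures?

79.9

M is at the origin; MQ runs at 19.5° with length 34.4, so Q = 34.4·(cos 19.5°, sin 19.5°) = (32.4, 11.5). ∠MQR = 136.6°, so QR runs at 19.5° + (180° − 136.6°) = 62.9° from the x-axis; with |QR| = 44.7, R = Q + 44.7·(cos 62.9°, sin 62.9°) = (52.8, 51.3). QR ⟂ RL; with |RL| = 15.4 on the right of QR, L = R + 15.4·(0.890, -0.456) = (66.5, 44.3). Then |ML| = |L − M| = 79.9.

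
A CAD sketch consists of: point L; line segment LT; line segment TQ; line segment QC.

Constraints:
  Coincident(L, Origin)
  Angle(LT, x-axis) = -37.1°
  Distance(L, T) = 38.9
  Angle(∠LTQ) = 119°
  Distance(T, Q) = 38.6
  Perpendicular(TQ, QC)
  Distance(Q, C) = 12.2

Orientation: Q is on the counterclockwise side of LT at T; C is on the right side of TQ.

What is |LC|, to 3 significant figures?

73.7

L is at the origin; LT runs at -37.1° with length 38.9, so T = 38.9·(cos -37.1°, sin -37.1°) = (31.0, -23.5). ∠LTQ = 119.0°, so TQ runs at -37.1° + (180° − 119.0°) = 23.9° from the x-axis; with |TQ| = 38.6, Q = T + 38.6·(cos 23.9°, sin 23.9°) = (66.3, -7.83). TQ ⟂ QC; with |QC| = 12.2 on the right of TQ, C = Q + 12.2·(0.405, -0.914) = (71.3, -19.0). Then |LC| = |C − L| = 73.7.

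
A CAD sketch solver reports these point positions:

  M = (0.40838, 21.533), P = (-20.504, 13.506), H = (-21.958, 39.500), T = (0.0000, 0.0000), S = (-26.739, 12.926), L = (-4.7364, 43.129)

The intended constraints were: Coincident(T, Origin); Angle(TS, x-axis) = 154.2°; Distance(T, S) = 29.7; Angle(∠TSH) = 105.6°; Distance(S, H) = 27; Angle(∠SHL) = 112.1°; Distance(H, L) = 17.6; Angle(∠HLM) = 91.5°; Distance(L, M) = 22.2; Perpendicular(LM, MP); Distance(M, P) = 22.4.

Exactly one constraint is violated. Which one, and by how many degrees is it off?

Perpendicular(LM, MP) — off by 7.60°.

T = (0.00, 0.00) ✓; TS at 154.2° ✓; |TS| = 29.70 ✓; ∠TSH = 105.6° ✓; |SH| = 27.00 ✓; ∠SHL = 112.1° ✓; |HL| = 17.60 ✓; ∠HLM = 91.50° ✓; |LM| = 22.20 ✓; ∠(LM, MP) = 82.40° ✗; |MP| = 22.40 ✓.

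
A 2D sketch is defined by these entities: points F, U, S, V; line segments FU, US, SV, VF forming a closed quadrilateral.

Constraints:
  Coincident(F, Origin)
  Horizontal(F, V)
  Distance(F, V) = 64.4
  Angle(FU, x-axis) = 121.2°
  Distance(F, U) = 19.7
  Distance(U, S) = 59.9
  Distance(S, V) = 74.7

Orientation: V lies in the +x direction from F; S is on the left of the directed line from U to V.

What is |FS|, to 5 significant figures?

69.488

F is at the origin; FV is horizontal with |FV| = 64.4 and V in +x, so V = (64.4, 0). FU runs at 121.2° with |FU| = 19.7, so U = (-10.205, 16.851). S is determined by |US| = 59.9 and |SV| = 74.7 together: it lies at the intersection of circle(U, 59.9) and circle(V, 74.7). With |UV| = 76.484, the foot of the radical line on UV is 25.219 from U and the perpendicular offset is √(59.9² − 25.219²) = 54.332. Taking the left-of-UV solution: S = (26.365, 64.292).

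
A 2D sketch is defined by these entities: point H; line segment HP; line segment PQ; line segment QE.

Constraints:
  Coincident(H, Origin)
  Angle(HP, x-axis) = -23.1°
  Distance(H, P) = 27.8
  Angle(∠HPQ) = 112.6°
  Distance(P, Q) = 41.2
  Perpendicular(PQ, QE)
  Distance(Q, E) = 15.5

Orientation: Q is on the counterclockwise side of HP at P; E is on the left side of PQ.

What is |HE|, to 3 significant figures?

52.9

H is at the origin; HP runs at -23.1° with length 27.8, so P = 27.8·(cos -23.1°, sin -23.1°) = (25.6, -10.9). ∠HPQ = 112.6°, so PQ runs at -23.1° + (180° − 112.6°) = 44.3° from the x-axis; with |PQ| = 41.2, Q = P + 41.2·(cos 44.3°, sin 44.3°) = (55.1, 17.9). The perpendicularity gives QE at right angles to PQ; with |QE| = 15.5 on the left of PQ, E = Q + 15.5·(-0.698, 0.716) = (44.2, 29.0). Then |HE| = |E − H| = 52.9.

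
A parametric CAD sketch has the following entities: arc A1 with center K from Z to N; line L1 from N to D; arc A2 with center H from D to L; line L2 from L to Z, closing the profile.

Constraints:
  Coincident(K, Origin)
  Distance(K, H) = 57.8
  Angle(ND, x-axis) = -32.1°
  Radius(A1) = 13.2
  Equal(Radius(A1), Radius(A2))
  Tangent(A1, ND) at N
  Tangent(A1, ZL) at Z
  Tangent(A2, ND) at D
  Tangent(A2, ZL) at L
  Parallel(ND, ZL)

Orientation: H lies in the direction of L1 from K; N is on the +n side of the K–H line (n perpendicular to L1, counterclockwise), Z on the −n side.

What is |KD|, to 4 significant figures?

59.29

Tangency of A1 to both parallel lines with radius 13.2 puts N and Z at K ± 13.2·n: N = (7.014, 11.18), Z = (-7.014, -11.18). Equal radii place D and L the same way about H: D = H + 13.2·n = (55.98, -19.53), L = H − 13.2·n = (41.95, -41.90). Then |KD| = |D − K| = 59.29.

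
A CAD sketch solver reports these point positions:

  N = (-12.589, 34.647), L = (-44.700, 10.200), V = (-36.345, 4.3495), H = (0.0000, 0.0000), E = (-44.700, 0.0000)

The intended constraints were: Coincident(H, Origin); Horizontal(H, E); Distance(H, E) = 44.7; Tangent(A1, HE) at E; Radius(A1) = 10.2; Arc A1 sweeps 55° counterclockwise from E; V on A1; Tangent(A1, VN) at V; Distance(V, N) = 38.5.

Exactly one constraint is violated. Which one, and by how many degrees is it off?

Tangent(A1, VN) at V — off by 3.10°.

H = (0.00, 0.00) ✓; H.y = 0.00, E.y = 0.00 ✓; |HE| = 44.70 ✓; ∠(LE, EH) = 90.00° ✓; |LE| = 10.20 ✓; bearing(L→V) − bearing(L→E) = 55.00° ✓; |LV| = 10.20 ✓; ∠(LV, VN) = 93.10° ✗; |VN| = 38.50 ✓.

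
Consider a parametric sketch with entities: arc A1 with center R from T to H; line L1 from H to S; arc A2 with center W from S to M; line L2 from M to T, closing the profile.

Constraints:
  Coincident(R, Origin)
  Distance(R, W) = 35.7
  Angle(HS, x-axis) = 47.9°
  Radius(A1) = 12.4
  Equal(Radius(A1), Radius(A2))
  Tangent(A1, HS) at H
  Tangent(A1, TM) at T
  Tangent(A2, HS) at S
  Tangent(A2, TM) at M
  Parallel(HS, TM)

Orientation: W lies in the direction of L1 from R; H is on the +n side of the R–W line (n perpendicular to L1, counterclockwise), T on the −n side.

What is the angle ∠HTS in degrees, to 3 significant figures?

55.2°

The slot axis is L1's direction at 47.9°, so u = (cos 47.9°, sin 47.9°) = (0.670, 0.742) and n = (−sin 47.9°, cos 47.9°) = (-0.742, 0.670). R is at the origin and W lies 35.7 along u from R, so W = 35.7·u = (23.9, 26.5). Tangency of A1 to both parallel lines with radius 12.4 puts H and T at R ± 12.4·n: H = (-9.20, 8.31), T = (9.20, -8.31). Equal radii place S and M the same way about W: S = W + 12.4·n = (14.7, 34.8), M = W − 12.4·n = (33.1, 18.2). Then cos ∠HTS = TH·TS / (|TH||TS|), giving 55.2°.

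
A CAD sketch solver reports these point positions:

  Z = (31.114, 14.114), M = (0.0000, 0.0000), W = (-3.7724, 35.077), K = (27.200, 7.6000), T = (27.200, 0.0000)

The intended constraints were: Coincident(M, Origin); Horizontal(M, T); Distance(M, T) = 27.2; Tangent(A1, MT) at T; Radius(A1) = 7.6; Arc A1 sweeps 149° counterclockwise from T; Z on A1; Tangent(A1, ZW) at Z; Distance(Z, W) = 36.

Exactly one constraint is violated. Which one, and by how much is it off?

Distance(Z, W) = 36 — off by 4.70.

M = (0.00, 0.00) ✓; M.y = 0.00, T.y = 0.00 ✓; |MT| = 27.20 ✓; ∠(KT, TM) = 90.00° ✓; |KT| = 7.600 ✓; bearing(K→Z) − bearing(K→T) = 149.0° ✓; |KZ| = 7.599 ✓; ∠(KZ, ZW) = 90.00° ✓; |ZW| = 40.70 ✗.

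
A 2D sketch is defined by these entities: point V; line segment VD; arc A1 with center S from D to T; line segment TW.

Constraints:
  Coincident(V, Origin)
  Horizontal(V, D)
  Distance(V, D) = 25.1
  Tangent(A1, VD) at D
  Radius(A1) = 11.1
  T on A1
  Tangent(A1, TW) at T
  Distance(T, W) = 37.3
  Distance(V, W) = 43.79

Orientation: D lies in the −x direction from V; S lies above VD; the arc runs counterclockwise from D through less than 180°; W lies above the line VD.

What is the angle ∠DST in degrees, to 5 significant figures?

73.281°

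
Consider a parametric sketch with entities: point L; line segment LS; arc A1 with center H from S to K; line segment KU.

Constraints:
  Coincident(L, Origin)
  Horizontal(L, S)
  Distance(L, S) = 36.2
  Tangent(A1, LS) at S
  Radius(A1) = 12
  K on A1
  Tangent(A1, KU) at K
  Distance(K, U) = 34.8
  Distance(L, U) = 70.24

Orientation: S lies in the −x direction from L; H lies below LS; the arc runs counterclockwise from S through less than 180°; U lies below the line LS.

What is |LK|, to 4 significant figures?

48.89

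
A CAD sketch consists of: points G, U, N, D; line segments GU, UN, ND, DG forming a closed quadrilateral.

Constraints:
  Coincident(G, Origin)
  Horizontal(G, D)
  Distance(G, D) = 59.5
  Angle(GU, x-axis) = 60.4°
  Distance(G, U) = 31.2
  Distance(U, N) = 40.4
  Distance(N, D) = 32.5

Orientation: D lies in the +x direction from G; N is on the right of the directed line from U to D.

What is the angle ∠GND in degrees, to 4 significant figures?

139.5°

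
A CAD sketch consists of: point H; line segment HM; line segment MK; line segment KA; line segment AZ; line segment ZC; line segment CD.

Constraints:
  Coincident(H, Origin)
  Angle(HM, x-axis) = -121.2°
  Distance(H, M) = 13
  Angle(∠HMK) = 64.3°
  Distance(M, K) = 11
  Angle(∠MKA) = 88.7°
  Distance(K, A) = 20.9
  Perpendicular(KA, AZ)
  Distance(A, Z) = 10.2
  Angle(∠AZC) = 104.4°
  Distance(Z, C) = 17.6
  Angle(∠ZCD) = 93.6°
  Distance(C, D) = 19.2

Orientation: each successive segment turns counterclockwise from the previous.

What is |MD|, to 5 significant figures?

14.864

H is at the origin; HM runs at -121.2° with length 13.0, so M = (-6.7344, -11.120). ∠HMK = 64.3° gives MK at -5.5000° from the x-axis; with |MK| = 11.0, K = (4.2150, -12.174). ∠MKA = 88.7° gives KA at 85.800° from the x-axis; with |KA| = 20.9, A = (5.7457, 8.6698). KA ⟂ AZ, so AZ runs at 175.80°; with |AZ| = 10.2, Z = (-4.4269, 9.4169). ∠AZC = 104.4° gives ZC at -108.60° from the x-axis; with |ZC| = 17.6, C = (-10.041, -7.2639). ∠ZCD = 93.6° gives CD at -22.200° from the x-axis; with |CD| = 19.2, D = (7.7361, -14.518). Then |MD| = |D − M| = 14.864.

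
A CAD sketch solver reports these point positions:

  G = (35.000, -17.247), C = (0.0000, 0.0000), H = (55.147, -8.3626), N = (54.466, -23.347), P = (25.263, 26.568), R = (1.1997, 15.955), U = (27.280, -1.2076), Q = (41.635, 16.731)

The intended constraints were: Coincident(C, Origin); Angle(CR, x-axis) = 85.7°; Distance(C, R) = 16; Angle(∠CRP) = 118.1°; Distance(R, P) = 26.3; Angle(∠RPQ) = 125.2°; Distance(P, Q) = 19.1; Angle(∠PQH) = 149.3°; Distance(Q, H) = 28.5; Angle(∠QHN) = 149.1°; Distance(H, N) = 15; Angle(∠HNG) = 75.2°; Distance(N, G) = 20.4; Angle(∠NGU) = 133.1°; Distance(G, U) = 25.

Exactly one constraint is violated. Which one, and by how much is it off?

Distance(G, U) = 25 — off by 7.20.

C = (0.00, 0.00) ✓; CR at 85.70° ✓; |CR| = 16.00 ✓; ∠CRP = 118.1° ✓; |RP| = 26.30 ✓; ∠RPQ = 125.2° ✓; |PQ| = 19.10 ✓; ∠PQH = 149.3° ✓; |QH| = 28.50 ✓; ∠QHN = 149.1° ✓; |HN| = 15.00 ✓; ∠HNG = 75.20° ✓; |NG| = 20.40 ✓; ∠NGU = 133.1° ✓; |GU| = 17.80 ✗.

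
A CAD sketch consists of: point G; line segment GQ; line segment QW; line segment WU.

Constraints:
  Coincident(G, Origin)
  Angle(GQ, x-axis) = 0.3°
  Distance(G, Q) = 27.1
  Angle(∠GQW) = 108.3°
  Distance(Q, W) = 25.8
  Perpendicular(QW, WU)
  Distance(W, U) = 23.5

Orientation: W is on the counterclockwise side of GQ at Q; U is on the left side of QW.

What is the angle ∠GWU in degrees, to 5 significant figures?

53.133°

G is at the origin; GQ runs at 0.3° with length 27.1, so Q = 27.1·(cos 0.3°, sin 0.3°) = (27.100, 0.14189). ∠GQW = 108.3°, so QW runs at 0.3° + (180° − 108.3°) = 72.000° from the x-axis; with |QW| = 25.8, W = Q + 25.8·(cos 72.000°, sin 72.000°) = (35.072, 24.679). The perpendicularity gives WU at right angles to QW; with |WU| = 23.5 on the left of QW, U = W + 23.5·(-0.95106, 0.30902) = (12.722, 31.941). Then cos ∠GWU = WG·WU / (|WG||WU|), giving 53.133°.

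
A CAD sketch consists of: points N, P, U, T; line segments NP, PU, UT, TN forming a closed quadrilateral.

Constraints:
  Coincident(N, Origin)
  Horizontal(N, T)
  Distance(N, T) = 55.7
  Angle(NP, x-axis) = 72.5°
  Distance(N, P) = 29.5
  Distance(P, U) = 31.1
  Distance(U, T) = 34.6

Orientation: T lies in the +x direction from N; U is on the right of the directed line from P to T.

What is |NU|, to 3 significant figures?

21.1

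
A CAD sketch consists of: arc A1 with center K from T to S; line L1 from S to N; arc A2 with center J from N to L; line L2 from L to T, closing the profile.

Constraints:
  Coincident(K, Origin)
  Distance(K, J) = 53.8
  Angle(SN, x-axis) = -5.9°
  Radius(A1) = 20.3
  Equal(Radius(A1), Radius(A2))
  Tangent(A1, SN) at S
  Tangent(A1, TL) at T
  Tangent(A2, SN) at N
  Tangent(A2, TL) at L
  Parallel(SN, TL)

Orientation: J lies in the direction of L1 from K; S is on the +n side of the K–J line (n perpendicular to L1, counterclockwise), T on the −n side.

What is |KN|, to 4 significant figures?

57.50

The slot axis is L1's direction at -5.9°, so u = (cos -5.9°, sin -5.9°) = (0.9947, -0.1028) and n = (−sin -5.9°, cos -5.9°) = (0.1028, 0.9947). K is at the origin and J lies 53.8 along u from K, so J = 53.8·u = (53.52, -5.530). Tangency of A1 to both parallel lines with radius 20.3 puts S and T at K ± 20.3·n: S = (2.087, 20.19), T = (-2.087, -20.19). Equal radii place N and L the same way about J: N = J + 20.3·n = (55.60, 14.66), L = J − 20.3·n = (51.43, -25.72). Then |KN| = |N − K| = 57.50.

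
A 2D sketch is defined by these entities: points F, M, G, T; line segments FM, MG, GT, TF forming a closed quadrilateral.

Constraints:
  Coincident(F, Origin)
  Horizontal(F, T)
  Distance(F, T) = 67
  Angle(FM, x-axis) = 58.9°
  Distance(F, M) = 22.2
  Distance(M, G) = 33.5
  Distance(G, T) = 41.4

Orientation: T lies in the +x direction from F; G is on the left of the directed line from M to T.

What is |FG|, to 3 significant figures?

53.3

Checks: |MG| = 33.50 ✓; |GT| = 41.40 ✓.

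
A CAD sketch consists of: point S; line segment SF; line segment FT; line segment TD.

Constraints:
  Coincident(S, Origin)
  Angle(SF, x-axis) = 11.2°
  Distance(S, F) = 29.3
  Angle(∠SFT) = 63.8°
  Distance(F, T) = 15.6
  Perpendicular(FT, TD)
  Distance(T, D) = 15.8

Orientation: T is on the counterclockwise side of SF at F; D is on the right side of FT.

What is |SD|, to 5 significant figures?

42.174

S is at the origin; SF runs at 11.2° with length 29.3, so F = 29.3·(cos 11.2°, sin 11.2°) = (28.742, 5.6911). ∠SFT = 63.8°, so FT runs at 11.2° + (180° − 63.8°) = 127.40° from the x-axis; with |FT| = 15.6, T = F + 15.6·(cos 127.40°, sin 127.40°) = (19.267, 18.084). FT ⟂ TD; with |TD| = 15.8 on the right of FT, D = T + 15.8·(0.79441, 0.60738) = (31.819, 27.680). Then |SD| = |D − S| = 42.174.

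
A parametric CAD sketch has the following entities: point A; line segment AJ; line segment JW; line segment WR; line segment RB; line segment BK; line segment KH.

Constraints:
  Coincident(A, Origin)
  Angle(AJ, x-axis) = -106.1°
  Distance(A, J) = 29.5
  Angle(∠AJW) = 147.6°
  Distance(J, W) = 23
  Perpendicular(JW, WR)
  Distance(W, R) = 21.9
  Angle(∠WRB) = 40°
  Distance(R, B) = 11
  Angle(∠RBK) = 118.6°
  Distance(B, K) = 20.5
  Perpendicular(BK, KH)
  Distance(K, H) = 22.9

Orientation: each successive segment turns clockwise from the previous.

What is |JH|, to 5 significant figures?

44.814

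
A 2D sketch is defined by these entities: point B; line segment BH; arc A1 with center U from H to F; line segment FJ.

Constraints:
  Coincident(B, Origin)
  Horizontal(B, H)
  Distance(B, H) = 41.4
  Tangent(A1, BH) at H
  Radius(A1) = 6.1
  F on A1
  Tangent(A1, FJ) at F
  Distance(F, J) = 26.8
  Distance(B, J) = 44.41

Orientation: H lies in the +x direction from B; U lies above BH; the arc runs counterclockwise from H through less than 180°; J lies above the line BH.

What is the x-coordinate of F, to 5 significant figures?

46.419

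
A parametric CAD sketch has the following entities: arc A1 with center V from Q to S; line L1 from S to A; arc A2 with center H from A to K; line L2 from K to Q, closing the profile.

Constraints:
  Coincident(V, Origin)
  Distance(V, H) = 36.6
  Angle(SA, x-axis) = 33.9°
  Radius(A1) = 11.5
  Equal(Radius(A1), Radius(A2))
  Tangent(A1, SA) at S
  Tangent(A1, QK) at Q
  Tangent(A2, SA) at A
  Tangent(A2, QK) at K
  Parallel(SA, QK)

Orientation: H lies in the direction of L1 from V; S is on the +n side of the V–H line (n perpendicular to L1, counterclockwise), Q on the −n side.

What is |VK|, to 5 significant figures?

38.364

The slot axis is L1's direction at 33.9°, so u = (cos 33.9°, sin 33.9°) = (0.83001, 0.55775) and n = (−sin 33.9°, cos 33.9°) = (-0.55775, 0.83001). V is at the origin and H lies 36.6 along u from V, so H = 36.6·u = (30.378, 20.413). Tangency of A1 to both parallel lines with radius 11.5 puts S and Q at V ± 11.5·n: S = (-6.4141, 9.5451), Q = (6.4141, -9.5451). Equal radii place A and K the same way about H: A = H + 11.5·n = (23.964, 29.959), K = H − 11.5·n = (36.793, 10.868). Then |VK| = |K − V| = 38.364.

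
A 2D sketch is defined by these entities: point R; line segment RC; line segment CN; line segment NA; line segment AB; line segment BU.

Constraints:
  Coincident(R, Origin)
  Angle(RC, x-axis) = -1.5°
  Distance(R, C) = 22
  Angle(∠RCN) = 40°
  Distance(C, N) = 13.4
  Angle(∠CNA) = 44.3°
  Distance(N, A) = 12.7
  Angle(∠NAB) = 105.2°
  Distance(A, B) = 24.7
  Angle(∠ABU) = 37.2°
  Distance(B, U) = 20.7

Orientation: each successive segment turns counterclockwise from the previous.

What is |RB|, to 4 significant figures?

38.23

R is at the origin; RC runs at -1.5° with length 22.0, so C = (21.99, -0.5759). ∠RCN = 40.0° gives CN at 138.5° from the x-axis; with |CN| = 13.4, N = (11.96, 8.303). ∠CNA = 44.3° gives NA at -85.80° from the x-axis; with |NA| = 12.7, A = (12.89, -4.363). ∠NAB = 105.2° gives AB at -11.00° from the x-axis; with |AB| = 24.7, B = (37.13, -9.076). Then |RB| = |B − R| = 38.23.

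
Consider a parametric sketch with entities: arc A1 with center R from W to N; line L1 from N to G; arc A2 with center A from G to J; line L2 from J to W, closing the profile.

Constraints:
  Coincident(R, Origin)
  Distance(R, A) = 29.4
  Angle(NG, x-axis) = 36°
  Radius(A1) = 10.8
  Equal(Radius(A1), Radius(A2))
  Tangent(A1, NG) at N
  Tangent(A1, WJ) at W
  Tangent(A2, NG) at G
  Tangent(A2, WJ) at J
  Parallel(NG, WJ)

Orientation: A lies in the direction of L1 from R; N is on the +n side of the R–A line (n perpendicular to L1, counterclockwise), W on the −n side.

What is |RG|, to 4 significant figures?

31.32

The slot axis is L1's direction at 36.0°, so u = (cos 36.0°, sin 36.0°) = (0.8090, 0.5878) and n = (−sin 36.0°, cos 36.0°) = (-0.5878, 0.8090). R is at the origin and A lies 29.4 along u from R, so A = 29.4·u = (23.79, 17.28). Tangency of A1 to both parallel lines with radius 10.8 puts N and W at R ± 10.8·n: N = (-6.348, 8.737), W = (6.348, -8.737). Equal radii place G and J the same way about A: G = A + 10.8·n = (17.44, 26.02), J = A − 10.8·n = (30.13, 8.544). Then |RG| = |G − R| = 31.32.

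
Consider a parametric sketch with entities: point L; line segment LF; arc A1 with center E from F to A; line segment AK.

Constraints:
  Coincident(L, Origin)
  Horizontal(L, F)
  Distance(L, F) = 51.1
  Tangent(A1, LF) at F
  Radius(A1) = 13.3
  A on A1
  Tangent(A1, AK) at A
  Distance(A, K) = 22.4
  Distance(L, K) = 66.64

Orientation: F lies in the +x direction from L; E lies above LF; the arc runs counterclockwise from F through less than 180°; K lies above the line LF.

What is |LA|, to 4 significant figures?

65.94

L is at the origin; L and F share the same y with |LF| = 51.1 and F on the +x side, so F = (51.10, 0.000). A1 meets LF tangentially, so EF is at right angles to LF, so E = F + (0, 13.3) = (51.10, 13.30). Since EA ⟂ AK (tangency), |EK| = √(13.3² + 22.4²) = 26.05 regardless of where A sits on A1. So K lies on both circle(L, 66.64) and circle(E, 26.05); the above-LF intersection is K = (53.89, 39.20). A is the foot of the tangent from K: A = (63.20, 18.83).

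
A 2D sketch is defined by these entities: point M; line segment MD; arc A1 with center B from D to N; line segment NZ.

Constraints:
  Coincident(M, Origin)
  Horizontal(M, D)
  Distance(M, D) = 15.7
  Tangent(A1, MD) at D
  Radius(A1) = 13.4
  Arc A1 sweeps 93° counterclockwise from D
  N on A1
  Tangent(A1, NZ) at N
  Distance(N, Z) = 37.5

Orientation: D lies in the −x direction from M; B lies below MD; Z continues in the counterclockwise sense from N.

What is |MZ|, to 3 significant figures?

58.2

M is at the origin; M and D share the same y with |MD| = 15.7 and D on the −x side, so D = (-15.7, 0.00). The tangent condition forces BD to be normal to MD, so B = D + (0, -13.4) = (-15.7, -13.4). On A1, D sits at bearing 90° from B; a 93° counterclockwise sweep puts N at bearing 183°, so N = B + 13.4·(cos 183°, sin 183°) = (-29.1, -14.1). Since A1 is tangent to NZ there, BN ⟂ NZ, so NZ runs along (−sin 183°, cos 183°); with |NZ| = 37.5, Z = (-27.1, -51.5). Then |MZ| = |Z − M| = 58.2.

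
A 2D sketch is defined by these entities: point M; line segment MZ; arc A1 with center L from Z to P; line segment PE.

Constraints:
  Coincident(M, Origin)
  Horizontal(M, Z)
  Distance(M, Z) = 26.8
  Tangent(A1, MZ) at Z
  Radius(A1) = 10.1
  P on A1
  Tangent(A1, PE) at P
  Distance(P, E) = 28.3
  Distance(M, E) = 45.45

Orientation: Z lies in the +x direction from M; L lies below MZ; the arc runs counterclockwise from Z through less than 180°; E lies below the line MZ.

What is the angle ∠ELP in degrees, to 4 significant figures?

70.36°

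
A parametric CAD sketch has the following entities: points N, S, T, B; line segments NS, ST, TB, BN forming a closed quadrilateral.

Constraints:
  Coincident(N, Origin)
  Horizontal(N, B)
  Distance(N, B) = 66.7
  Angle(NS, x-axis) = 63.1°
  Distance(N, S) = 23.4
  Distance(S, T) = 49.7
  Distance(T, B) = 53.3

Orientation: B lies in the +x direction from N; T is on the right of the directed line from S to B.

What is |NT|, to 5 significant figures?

34.853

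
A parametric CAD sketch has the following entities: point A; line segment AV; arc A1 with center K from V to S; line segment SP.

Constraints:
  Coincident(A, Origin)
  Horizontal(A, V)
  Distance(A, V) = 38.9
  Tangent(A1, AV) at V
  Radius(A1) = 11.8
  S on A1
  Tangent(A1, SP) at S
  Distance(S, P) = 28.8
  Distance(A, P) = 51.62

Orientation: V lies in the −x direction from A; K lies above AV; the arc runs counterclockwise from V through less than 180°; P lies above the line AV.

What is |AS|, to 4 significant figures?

30.17

Checks: |KS| = 11.80 ✓; ∠(KS, SP) = 90.00° ✓; |SP| = 28.80 ✓; |AP| = 51.62 ✓.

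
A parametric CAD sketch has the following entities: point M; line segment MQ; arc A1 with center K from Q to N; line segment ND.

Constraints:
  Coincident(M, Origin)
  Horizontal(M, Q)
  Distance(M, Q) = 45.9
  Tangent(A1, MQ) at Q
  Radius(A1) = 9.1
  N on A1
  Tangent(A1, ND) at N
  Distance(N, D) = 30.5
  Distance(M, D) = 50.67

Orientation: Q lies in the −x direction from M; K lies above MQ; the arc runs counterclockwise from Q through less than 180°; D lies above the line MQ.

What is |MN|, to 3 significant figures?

37.7

Checks: |MQ| = 45.90 ✓; |KN| = 9.100 ✓; ∠(KN, ND) = 90.00° ✓; |ND| = 30.50 ✓; |MD| = 50.67 ✓.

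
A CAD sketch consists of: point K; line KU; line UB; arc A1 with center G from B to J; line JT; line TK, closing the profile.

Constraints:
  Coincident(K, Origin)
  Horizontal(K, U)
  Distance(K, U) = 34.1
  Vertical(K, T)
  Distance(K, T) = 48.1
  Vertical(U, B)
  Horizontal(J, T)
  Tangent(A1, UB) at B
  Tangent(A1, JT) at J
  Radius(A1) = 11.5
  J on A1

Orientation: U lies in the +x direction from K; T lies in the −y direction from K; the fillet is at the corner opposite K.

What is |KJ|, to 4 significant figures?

53.14

K is at the origin; K and U share the same y with |KU| = 34.1 and U on the +x side, so U = (34.10, 0.000). K and T share the same x with |KT| = 48.1 and T on the −y side, so T = (0.000, -48.10). The virtual corner opposite K is at (34.10, -48.10). The tangent condition forces GB to be normal to UB and tangency of A1 to JT means the radius GJ is perpendicular to JT, with radius 11.5, so the center G sits 11.5 in from both sides at G = (22.60, -36.60). That places the tangent points at B = (34.10, -36.60) on UB and J = (22.60, -48.10) on JT. Then |KJ| = |J − K| = 53.14.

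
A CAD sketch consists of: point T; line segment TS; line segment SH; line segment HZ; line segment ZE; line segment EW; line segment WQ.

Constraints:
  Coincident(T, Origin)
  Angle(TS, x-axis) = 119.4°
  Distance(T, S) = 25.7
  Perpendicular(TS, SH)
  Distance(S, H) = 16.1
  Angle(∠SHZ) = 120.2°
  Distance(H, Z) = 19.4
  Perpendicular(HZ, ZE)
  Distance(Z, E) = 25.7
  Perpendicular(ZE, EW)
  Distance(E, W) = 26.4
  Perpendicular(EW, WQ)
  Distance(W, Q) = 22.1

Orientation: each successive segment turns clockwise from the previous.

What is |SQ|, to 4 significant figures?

10.37

T is at the origin; TS runs at 119.4° with length 25.7, so S = (-12.62, 22.39). The perpendicularity gives SH at right angles to TS, so SH runs at 29.40°; with |SH| = 16.1, H = (1.410, 30.29). ∠SHZ = 120.2° gives HZ at -30.40° from the x-axis; with |HZ| = 19.4, Z = (18.14, 20.48). HZ ⟂ ZE, so ZE runs at -120.4°; with |ZE| = 25.7, E = (5.138, -1.690). ZE ⟂ EW, so EW runs at 149.6°; with |EW| = 26.4, W = (-17.63, 11.67). The perpendicularity gives WQ at right angles to EW, so WQ runs at 59.60°; with |WQ| = 22.1, Q = (-6.449, 30.73). Then |SQ| = |Q − S| = 10.37.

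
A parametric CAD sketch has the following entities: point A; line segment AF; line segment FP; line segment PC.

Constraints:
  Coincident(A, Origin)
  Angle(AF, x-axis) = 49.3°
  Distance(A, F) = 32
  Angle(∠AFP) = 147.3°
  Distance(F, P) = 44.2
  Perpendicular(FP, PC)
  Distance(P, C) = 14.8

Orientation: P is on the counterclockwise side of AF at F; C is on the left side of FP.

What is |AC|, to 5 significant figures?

71.172

A is at the origin; AF runs at 49.3° with length 32.0, so F = 32.0·(cos 49.3°, sin 49.3°) = (20.867, 24.260). ∠AFP = 147.3°, so FP runs at 49.3° + (180° − 147.3°) = 82.000° from the x-axis; with |FP| = 44.2, P = F + 44.2·(cos 82.000°, sin 82.000°) = (27.019, 68.030). FP ⟂ PC; with |PC| = 14.8 on the left of FP, C = P + 14.8·(-0.99027, 0.13917) = (12.363, 70.090). Then |AC| = |C − A| = 71.172.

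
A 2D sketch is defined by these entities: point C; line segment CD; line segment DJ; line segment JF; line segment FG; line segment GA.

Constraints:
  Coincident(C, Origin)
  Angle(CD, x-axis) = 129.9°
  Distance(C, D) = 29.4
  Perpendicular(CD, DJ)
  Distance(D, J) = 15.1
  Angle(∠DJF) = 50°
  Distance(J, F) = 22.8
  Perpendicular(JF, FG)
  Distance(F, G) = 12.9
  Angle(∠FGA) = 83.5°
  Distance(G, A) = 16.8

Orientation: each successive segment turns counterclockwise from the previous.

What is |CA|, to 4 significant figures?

31.91

C is at the origin; CD runs at 129.9° with length 29.4, so D = (-18.86, 22.55). The perpendicularity gives DJ at right angles to CD, so DJ runs at -140.1°; with |DJ| = 15.1, J = (-30.44, 12.87). ∠DJF = 50.0° gives JF at -10.10° from the x-axis; with |JF| = 22.8, F = (-7.996, 8.870). The perpendicularity gives FG at right angles to JF, so FG runs at 79.90°; with |FG| = 12.9, G = (-5.734, 21.57). ∠FGA = 83.5° gives GA at 176.4° from the x-axis; with |GA| = 16.8, A = (-22.50, 22.63). Then |CA| = |A − C| = 31.91.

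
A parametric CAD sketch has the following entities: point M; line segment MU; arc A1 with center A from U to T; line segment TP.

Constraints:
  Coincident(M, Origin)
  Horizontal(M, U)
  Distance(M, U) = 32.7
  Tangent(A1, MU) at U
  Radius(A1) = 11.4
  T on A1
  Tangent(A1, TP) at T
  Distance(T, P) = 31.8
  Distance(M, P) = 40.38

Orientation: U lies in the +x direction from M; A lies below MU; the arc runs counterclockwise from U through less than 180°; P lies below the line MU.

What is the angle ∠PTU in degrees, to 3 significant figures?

144°

Checks: ∠(AU, UM) = 90.00° ✓; |AT| = 11.40 ✓; ∠(AT, TP) = 90.00° ✓; |TP| = 31.80 ✓; |MP| = 40.38 ✓.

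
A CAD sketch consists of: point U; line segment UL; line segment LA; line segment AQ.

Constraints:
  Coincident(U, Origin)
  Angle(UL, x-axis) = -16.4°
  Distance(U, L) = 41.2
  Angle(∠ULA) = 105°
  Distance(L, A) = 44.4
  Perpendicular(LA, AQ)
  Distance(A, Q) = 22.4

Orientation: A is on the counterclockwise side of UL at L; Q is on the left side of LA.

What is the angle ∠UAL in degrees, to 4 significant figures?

35.86°

U is at the origin; UL runs at -16.4° with length 41.2, so L = 41.2·(cos -16.4°, sin -16.4°) = (39.52, -11.63). ∠ULA = 105.0°, so LA runs at -16.4° + (180° − 105.0°) = 58.60° from the x-axis; with |LA| = 44.4, A = L + 44.4·(cos 58.60°, sin 58.60°) = (62.66, 26.27). Then cos ∠UAL = AU·AL / (|AU||AL|), giving 35.86°.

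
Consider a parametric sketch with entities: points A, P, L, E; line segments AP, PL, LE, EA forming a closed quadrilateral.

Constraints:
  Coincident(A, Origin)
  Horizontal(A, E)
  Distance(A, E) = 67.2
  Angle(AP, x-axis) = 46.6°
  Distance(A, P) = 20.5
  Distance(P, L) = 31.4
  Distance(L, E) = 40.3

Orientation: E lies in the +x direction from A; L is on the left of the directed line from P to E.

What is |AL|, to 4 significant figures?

51.40

Checks: |PL| = 31.40 ✓; |LE| = 40.30 ✓.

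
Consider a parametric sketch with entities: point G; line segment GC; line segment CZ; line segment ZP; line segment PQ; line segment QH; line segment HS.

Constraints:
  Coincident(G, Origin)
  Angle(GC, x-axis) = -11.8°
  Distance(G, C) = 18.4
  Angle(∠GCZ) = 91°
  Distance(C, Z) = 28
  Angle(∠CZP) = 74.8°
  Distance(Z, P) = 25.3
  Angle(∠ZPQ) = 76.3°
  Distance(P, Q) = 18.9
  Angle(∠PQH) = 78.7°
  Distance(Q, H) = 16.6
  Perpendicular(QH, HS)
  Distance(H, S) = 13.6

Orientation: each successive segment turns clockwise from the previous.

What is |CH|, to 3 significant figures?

15.8

G is at the origin; GC runs at -11.8° with length 18.4, so C = (18.0, -3.76). ∠GCZ = 91.0° gives CZ at -101° from the x-axis; with |CZ| = 28.0, Z = (12.8, -31.3). ∠CZP = 74.8° gives ZP at 154° from the x-axis; with |ZP| = 25.3, P = (-9.98, -20.2). ∠ZPQ = 76.3° gives PQ at 50.3° from the x-axis; with |PQ| = 18.9, Q = (2.10, -5.63). ∠PQH = 78.7° gives QH at -51.0° from the x-axis; with |QH| = 16.6, H = (12.5, -18.5). Then |CH| = |H − C| = 15.8.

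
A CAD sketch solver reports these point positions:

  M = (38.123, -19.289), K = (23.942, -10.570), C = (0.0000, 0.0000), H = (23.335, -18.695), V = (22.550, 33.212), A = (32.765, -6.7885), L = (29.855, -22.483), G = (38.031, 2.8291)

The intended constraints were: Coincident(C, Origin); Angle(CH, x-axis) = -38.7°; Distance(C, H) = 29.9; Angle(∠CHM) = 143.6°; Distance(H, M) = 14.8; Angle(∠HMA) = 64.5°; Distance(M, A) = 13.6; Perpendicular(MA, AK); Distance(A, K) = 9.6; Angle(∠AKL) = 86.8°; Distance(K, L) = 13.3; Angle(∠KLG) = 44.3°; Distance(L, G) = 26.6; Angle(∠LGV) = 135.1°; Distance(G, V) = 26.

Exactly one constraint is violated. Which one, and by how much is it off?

Distance(G, V) = 26 — off by 8.10.

C = (0.00, 0.00) ✓; CH at -38.70° ✓; |CH| = 29.90 ✓; ∠CHM = 143.6° ✓; |HM| = 14.80 ✓; ∠HMA = 64.50° ✓; |MA| = 13.60 ✓; ∠(MA, AK) = 90.00° ✓; |AK| = 9.599 ✓; ∠AKL = 86.80° ✓; |KL| = 13.30 ✓; ∠KLG = 44.30° ✓; |LG| = 26.60 ✓; ∠LGV = 135.1° ✓; |GV| = 34.10 ✗.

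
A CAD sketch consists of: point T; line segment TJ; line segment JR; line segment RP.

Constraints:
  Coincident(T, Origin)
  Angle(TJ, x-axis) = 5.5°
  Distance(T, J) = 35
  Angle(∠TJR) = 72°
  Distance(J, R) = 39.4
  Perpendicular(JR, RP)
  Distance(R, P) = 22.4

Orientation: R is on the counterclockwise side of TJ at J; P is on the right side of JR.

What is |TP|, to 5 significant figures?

62.595

T is at the origin; TJ runs at 5.5° with length 35.0, so J = 35.0·(cos 5.5°, sin 5.5°) = (34.839, 3.3546). ∠TJR = 72.0°, so JR runs at 5.5° + (180° − 72.0°) = 113.50° from the x-axis; with |JR| = 39.4, R = J + 39.4·(cos 113.50°, sin 113.50°) = (19.128, 39.487). The perpendicularity gives RP at right angles to JR; with |RP| = 22.4 on the right of JR, P = R + 22.4·(0.91706, 0.39875) = (39.670, 48.419). Then |TP| = |P − T| = 62.595.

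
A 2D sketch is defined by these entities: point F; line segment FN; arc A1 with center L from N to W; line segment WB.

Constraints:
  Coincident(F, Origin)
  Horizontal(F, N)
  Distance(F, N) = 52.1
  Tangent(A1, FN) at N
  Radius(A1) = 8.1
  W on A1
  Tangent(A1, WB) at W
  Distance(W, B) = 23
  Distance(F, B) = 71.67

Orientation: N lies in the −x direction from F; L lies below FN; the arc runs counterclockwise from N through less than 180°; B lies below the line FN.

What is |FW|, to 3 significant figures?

60.2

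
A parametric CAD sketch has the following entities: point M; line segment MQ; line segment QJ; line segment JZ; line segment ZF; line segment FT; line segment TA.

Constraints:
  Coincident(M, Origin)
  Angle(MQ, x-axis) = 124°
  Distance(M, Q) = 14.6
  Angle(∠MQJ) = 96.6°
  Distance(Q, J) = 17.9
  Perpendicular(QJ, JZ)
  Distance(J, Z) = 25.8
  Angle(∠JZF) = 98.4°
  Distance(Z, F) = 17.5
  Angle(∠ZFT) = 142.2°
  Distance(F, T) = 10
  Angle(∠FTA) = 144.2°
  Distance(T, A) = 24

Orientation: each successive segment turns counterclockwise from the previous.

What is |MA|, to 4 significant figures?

20.92

∠ZFT = 142.2° gives FT at 56.80° from the x-axis; with |FT| = 10.0, T = (9.839, -4.974). ∠FTA = 144.2° gives TA at 92.60° from the x-axis; with |TA| = 24.0, A = (8.751, 19.00). Then |MA| = |A − M| = 20.92.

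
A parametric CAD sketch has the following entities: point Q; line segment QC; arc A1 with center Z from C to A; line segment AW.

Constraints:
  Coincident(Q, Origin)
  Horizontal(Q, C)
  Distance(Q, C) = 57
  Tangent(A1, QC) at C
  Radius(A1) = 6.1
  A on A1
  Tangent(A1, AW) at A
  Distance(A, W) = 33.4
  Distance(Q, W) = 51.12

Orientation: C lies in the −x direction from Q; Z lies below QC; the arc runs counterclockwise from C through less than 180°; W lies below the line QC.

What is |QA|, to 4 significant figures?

62.23

Checks: ∠(ZC, CQ) = 90.00° ✓; |ZC| = 6.100 ✓; |ZA| = 6.100 ✓; ∠(ZA, AW) = 90.00° ✓; |AW| = 33.40 ✓; |QW| = 51.12 ✓.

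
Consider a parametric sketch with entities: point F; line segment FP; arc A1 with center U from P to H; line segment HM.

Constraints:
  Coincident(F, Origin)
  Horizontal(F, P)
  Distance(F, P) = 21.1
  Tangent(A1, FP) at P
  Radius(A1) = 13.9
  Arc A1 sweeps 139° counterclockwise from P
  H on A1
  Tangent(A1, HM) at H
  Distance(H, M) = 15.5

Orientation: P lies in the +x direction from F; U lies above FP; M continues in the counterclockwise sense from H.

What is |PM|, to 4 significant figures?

34.66

F is at the origin; FP is horizontal with |FP| = 21.1 and P on the +x side, so P = (21.10, 0.000). Since A1 is tangent to FP there, UP ⟂ FP, so U = P + (0, 13.9) = (21.10, 13.90). On A1, P sits at bearing -90° from U; a 139° counterclockwise sweep puts H at bearing 49°, so H = U + 13.9·(cos 49°, sin 49°) = (30.22, 24.39). Tangency of A1 to HM means the radius UH is perpendicular to HM, so HM runs along (−sin 49°, cos 49°); with |HM| = 15.5, M = (18.52, 34.56). Then |PM| = |M − P| = 34.66.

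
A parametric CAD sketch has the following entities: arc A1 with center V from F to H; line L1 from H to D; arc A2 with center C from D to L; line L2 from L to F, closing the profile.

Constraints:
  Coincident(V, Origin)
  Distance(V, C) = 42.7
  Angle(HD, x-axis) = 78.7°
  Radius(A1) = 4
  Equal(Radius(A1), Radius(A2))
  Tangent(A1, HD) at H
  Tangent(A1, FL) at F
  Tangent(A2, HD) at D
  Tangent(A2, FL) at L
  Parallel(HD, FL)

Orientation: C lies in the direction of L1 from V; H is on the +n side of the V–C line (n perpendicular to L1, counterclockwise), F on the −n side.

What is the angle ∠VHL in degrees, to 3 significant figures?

79.4°

The slot axis is L1's direction at 78.7°, so u = (cos 78.7°, sin 78.7°) = (0.196, 0.981) and n = (−sin 78.7°, cos 78.7°) = (-0.981, 0.196). V is at the origin and C lies 42.7 along u from V, so C = 42.7·u = (8.37, 41.9). Tangency of A1 to both parallel lines with radius 4.0 puts H and F at V ± 4.0·n: H = (-3.92, 0.784), F = (3.92, -0.784). Equal radii place D and L the same way about C: D = C + 4.0·n = (4.44, 42.7), L = C − 4.0·n = (12.3, 41.1). Then cos ∠VHL = HV·HL / (|HV||HL|), giving 79.4°.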